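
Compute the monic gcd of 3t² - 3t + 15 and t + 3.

1

By polynomial division,
  3t² - 3t + 15 = (3t - 12)(t + 3) + (51)
  t + 3 = ((1/51)t + 1/17)(51) + (0)
The last nonzero remainder is the constant 51, so the polynomials are coprime and gcd = 1.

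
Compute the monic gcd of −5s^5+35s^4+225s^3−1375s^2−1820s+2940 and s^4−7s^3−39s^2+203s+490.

s^3−12s^2+21s+98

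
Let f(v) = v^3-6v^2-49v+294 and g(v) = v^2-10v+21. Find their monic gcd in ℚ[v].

Apply the Euclidean algorithm:
  v^3-6v^2-49v+294 = (v+4)(v^2-10v+21) + (-30v+210)
  v^2-10v+21 = (-(1/30)v+1/10)(-30v+210) + (0)
Last nonzero remainder: -30v+210. Dividing through by -30 gives the monic gcd v-7.

v-7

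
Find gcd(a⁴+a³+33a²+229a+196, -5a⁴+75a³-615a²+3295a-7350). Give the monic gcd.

Repeated division with remainder:
  a⁴+a³+33a²+229a+196 = (-1/5)(-5a⁴+75a³-615a²+3295a-7350) + (16a³-90a²+888a-1274)
  -5a⁴+75a³-615a²+3295a-7350 = (-(5/16)a+375/128)(16a³-90a²+888a-1274) + (-(4725/64)a²+(4725/16)a-231525/64)
  16a³-90a²+888a-1274 = (-(1024/4725)a+1664/4725)(-(4725/64)a²+(4725/16)a-231525/64) + (0)
Last nonzero remainder: -(4725/64)a²+(4725/16)a-231525/64. Dividing through by -4725/64 gives the monic gcd a²-4a+49.

a²-4a+49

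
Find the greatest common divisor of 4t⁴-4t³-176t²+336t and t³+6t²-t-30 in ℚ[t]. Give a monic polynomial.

t-2

Repeated division with remainder:
  4t⁴-4t³-176t²+336t = (4t-28)(t³+6t²-t-30) + (-4t²+428t-840)
  t³+6t²-t-30 = (-(1/4)t-113/4)(-4t²+428t-840) + (11880t-23760)
  -4t²+428t-840 = (-(1/2970)t+7/198)(11880t-23760) + (0)
Last nonzero remainder: 11880t-23760. Dividing through by 11880 gives the monic gcd t-2.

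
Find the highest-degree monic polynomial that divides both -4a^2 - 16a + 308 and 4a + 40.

Euclidean algorithm in ℚ[a]:
  -4a^2 - 16a + 308 = (-a + 6)(4a + 40) + (68)
  4a + 40 = ((1/17)a + 10/17)(68) + (0)
The last nonzero remainder is the constant 68, so the polynomials are coprime and gcd = 1.

1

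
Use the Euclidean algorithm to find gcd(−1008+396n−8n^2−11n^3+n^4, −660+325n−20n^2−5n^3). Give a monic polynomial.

Apply the Euclidean algorithm:
  n^4−11n^3−8n^2+396n−1008 = (−(1/5)n+3)(−5n^3−20n^2+325n−660) + (117n^2−711n+972)
  −5n^3−20n^2+325n−660 = (−(5/117)n−655/1521)(117n^2−711n+972) + ((10200/169)n−40800/169)
  117n^2−711n+972 = ((6591/3400)n−13689/3400)((10200/169)n−40800/169) + (0)
Last nonzero remainder: (10200/169)n−40800/169. Dividing through by 10200/169 gives the monic gcd n−4.

−4+n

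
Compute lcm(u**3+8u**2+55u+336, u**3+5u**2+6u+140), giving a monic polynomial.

u**5+6u**4+59u**3+386u**2+428u+6720

By polynomial division,
  u**3+8u**2+55u+336 = (u**3+5u**2+6u+140) + (3u**2+49u+196)
  u**3+5u**2+6u+140 = ((1/3)u-34/9)(3u**2+49u+196) + ((1132/9)u+7924/9)
  3u**2+49u+196 = ((27/1132)u+63/283)((1132/9)u+7924/9) + (0)
Last nonzero remainder: (1132/9)u+7924/9. Dividing through by 1132/9 gives the monic gcd u+7.
Then lcm(f, g) = f·g / gcd(f, g); expanding and making the result monic gives the answer.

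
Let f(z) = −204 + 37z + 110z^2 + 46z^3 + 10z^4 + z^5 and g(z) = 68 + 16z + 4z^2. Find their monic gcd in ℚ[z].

By polynomial division,
  z^5 + 10z^4 + 46z^3 + 110z^2 + 37z − 204 = ((1/4)z^3 + (3/2)z^2 + (5/4)z − 3)(4z^2 + 16z + 68) + (0)
Last nonzero remainder: 4z^2 + 16z + 68. Dividing through by 4 gives the monic gcd z^2 + 4z + 17.

17 + 4z + z^2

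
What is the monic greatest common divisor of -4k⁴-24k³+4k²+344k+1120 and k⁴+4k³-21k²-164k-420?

k³+10k²+39k+70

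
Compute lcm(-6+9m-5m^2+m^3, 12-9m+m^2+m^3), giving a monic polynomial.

Repeated division with remainder:
  m^3-5m^2+9m-6 = (m^3+m^2-9m+12) + (-6m^2+18m-18)
  m^3+m^2-9m+12 = (-(1/6)m-2/3)(-6m^2+18m-18) + (0)
Last nonzero remainder: -6m^2+18m-18. Dividing through by -6 gives the monic gcd m^2-3m+3.
Then lcm(f, g) = f·g / gcd(f, g); expanding and making the result monic gives the answer.

-24+30m-11m^2-m^3+m^4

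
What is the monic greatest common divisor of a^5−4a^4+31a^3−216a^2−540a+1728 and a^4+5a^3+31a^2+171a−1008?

a^2+a+48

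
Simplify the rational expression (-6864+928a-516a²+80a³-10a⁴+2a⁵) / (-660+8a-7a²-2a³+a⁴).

(52+4a+2a²)/(5+a)

Repeated division with remainder:
  2a⁵-10a⁴+80a³-516a²+928a-6864 = (2a-6)(a⁴-2a³-7a²+8a-660) + (82a³-574a²+2296a-10824)
  a⁴-2a³-7a²+8a-660 = ((1/82)a+5/82)(82a³-574a²+2296a-10824) + (0)
Last nonzero remainder: 82a³-574a²+2296a-10824. Dividing through by 82 gives the monic gcd a³-7a²+28a-132.
Cancel a³-7a²+28a-132 from numerator and denominator to get the reduced form.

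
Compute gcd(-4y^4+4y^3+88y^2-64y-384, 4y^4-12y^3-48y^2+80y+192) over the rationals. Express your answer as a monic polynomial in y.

Repeated division with remainder:
  -4y^4+4y^3+88y^2-64y-384 = (-1)(4y^4-12y^3-48y^2+80y+192) + (-8y^3+40y^2+16y-192)
  4y^4-12y^3-48y^2+80y+192 = (-(1/2)y-1)(-8y^3+40y^2+16y-192) + (0)
Last nonzero remainder: -8y^3+40y^2+16y-192. Dividing through by -8 gives the monic gcd y^3-5y^2-2y+24.

y^3-5y^2-2y+24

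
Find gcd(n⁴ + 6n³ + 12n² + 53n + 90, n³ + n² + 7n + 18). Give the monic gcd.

n³ + n² + 7n + 18

Euclidean algorithm in ℚ[n]:
  n⁴ + 6n³ + 12n² + 53n + 90 = (n + 5)(n³ + n² + 7n + 18) + (0)
The last nonzero remainder n³ + n² + 7n + 18 is already monic.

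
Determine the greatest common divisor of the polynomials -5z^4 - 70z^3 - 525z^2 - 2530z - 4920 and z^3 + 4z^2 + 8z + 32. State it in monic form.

z + 4

By polynomial division,
  -5z^4 - 70z^3 - 525z^2 - 2530z - 4920 = (-5z - 50)(z^3 + 4z^2 + 8z + 32) + (-285z^2 - 1970z - 3320)
  z^3 + 4z^2 + 8z + 32 = (-(1/285)z + 166/16245)(-285z^2 - 1970z - 3320) + ((53548/3249)z + 214192/3249)
  -285z^2 - 1970z - 3320 = (-(925965/53548)z - 1348335/26774)((53548/3249)z + 214192/3249) + (0)
Last nonzero remainder: (53548/3249)z + 214192/3249. Dividing through by 53548/3249 gives the monic gcd z + 4.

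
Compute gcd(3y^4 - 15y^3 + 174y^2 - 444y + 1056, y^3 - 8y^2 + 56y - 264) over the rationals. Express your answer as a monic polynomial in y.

y^2 - 2y + 44

By polynomial division,
  3y^4 - 15y^3 + 174y^2 - 444y + 1056 = (3y + 9)(y^3 - 8y^2 + 56y - 264) + (78y^2 - 156y + 3432)
  y^3 - 8y^2 + 56y - 264 = ((1/78)y - 1/13)(78y^2 - 156y + 3432) + (0)
Last nonzero remainder: 78y^2 - 156y + 3432. Dividing through by 78 gives the monic gcd y^2 - 2y + 44.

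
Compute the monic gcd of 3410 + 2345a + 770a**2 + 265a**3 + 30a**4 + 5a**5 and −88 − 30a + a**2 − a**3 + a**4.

Repeated division with remainder:
  5a**5 + 30a**4 + 265a**3 + 770a**2 + 2345a + 3410 = (5a + 35)(a**4 − a**3 + a**2 − 30a − 88) + (295a**3 + 885a**2 + 3835a + 6490)
  a**4 − a**3 + a**2 − 30a − 88 = ((1/295)a − 4/295)(295a**3 + 885a**2 + 3835a + 6490) + (0)
Last nonzero remainder: 295a**3 + 885a**2 + 3835a + 6490. Dividing through by 295 gives the monic gcd a**3 + 3a**2 + 13a + 22.

22 + 13a + 3a**2 + a**3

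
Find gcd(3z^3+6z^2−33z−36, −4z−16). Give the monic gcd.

z+4

Repeated division with remainder:
  3z^3+6z^2−33z−36 = (−(3/4)z^2+(3/2)z+9/4)(−4z−16) + (0)
Last nonzero remainder: −4z−16. Dividing through by −4 gives the monic gcd z+4.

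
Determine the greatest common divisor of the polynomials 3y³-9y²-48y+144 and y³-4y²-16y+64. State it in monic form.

y²-16

By polynomial division,
  3y³-9y²-48y+144 = (3)(y³-4y²-16y+64) + (3y²-48)
  y³-4y²-16y+64 = ((1/3)y-4/3)(3y²-48) + (0)
Last nonzero remainder: 3y²-48. Dividing through by 3 gives the monic gcd y²-16.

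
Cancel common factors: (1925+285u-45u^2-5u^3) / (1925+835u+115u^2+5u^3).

(7-u)/(7+u)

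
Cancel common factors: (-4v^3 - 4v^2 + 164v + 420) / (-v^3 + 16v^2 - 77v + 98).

(4v^2 + 32v + 60)/(v^2 - 9v + 14)

By polynomial division,
  -4v^3 - 4v^2 + 164v + 420 = (4)(-v^3 + 16v^2 - 77v + 98) + (-68v^2 + 472v + 28)
  -v^3 + 16v^2 - 77v + 98 = ((1/68)v - 77/578)(-68v^2 + 472v + 28) + (-(4200/289)v + 29400/289)
  -68v^2 + 472v + 28 = ((4913/1050)v + 289/1050)(-(4200/289)v + 29400/289) + (0)
Last nonzero remainder: -(4200/289)v + 29400/289. Dividing through by -4200/289 gives the monic gcd v - 7.
Cancel v - 7 from numerator and denominator to get the reduced form.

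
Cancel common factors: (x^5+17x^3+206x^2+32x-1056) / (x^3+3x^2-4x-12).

By polynomial division,
  x^5+17x^3+206x^2+32x-1056 = (x^2-3x+30)(x^3+3x^2-4x-12) + (116x^2+116x-696)
  x^3+3x^2-4x-12 = ((1/116)x+1/58)(116x^2+116x-696) + (0)
Last nonzero remainder: 116x^2+116x-696. Dividing through by 116 gives the monic gcd x^2+x-6.
Cancel x^2+x-6 from numerator and denominator to get the reduced form.

(x^3-x^2+24x+176)/(x+2)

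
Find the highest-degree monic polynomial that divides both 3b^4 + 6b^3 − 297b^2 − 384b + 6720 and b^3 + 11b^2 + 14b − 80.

b + 8

Repeated division with remainder:
  3b^4 + 6b^3 − 297b^2 − 384b + 6720 = (3b − 27)(b^3 + 11b^2 + 14b − 80) + (−42b^2 + 234b + 4560)
  b^3 + 11b^2 + 14b − 80 = (−(1/42)b − 58/147)(−42b^2 + 234b + 4560) + ((10530/49)b + 84240/49)
  −42b^2 + 234b + 4560 = (−(343/1755)b + 931/351)((10530/49)b + 84240/49) + (0)
Last nonzero remainder: (10530/49)b + 84240/49. Dividing through by 10530/49 gives the monic gcd b + 8.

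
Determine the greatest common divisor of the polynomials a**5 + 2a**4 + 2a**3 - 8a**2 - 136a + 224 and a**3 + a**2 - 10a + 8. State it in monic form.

a**2 + 2a - 8

Repeated division with remainder:
  a**5 + 2a**4 + 2a**3 - 8a**2 - 136a + 224 = (a**2 + a + 11)(a**3 + a**2 - 10a + 8) + (-17a**2 - 34a + 136)
  a**3 + a**2 - 10a + 8 = (-(1/17)a + 1/17)(-17a**2 - 34a + 136) + (0)
Last nonzero remainder: -17a**2 - 34a + 136. Dividing through by -17 gives the monic gcd a**2 + 2a - 8.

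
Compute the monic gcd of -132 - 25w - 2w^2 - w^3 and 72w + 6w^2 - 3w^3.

Apply the Euclidean algorithm:
  -w^3 - 2w^2 - 25w - 132 = (1/3)(-3w^3 + 6w^2 + 72w) + (-4w^2 - 49w - 132)
  -3w^3 + 6w^2 + 72w = ((3/4)w - 171/16)(-4w^2 - 49w - 132) + (-(5643/16)w - 5643/4)
  -4w^2 - 49w - 132 = ((64/5643)w + 16/171)(-(5643/16)w - 5643/4) + (0)
Last nonzero remainder: -(5643/16)w - 5643/4. Dividing through by -5643/16 gives the monic gcd w + 4.

4 + w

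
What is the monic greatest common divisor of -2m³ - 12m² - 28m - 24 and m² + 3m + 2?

m + 2

Repeated division with remainder:
  -2m³ - 12m² - 28m - 24 = (-2m - 6)(m² + 3m + 2) + (-6m - 12)
  m² + 3m + 2 = (-(1/6)m - 1/6)(-6m - 12) + (0)
Last nonzero remainder: -6m - 12. Dividing through by -6 gives the monic gcd m + 2.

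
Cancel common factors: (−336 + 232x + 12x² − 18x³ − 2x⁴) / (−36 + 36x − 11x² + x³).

(168 − 32x − 22x² − 2x³)/(18 − 9x + x²)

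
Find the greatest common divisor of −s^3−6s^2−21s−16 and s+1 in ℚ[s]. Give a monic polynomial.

s+1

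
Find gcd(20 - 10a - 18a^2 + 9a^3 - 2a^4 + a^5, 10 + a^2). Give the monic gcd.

10 + a^2

Repeated division with remainder:
  a^5 - 2a^4 + 9a^3 - 18a^2 - 10a + 20 = (a^3 - 2a^2 - a + 2)(a^2 + 10) + (0)
The last nonzero remainder a^2 + 10 is already monic.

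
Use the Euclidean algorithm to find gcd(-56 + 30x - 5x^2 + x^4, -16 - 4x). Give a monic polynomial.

By polynomial division,
  x^4 - 5x^2 + 30x - 56 = (-(1/4)x^3 + x^2 - (11/4)x + 7/2)(-4x - 16) + (0)
Last nonzero remainder: -4x - 16. Dividing through by -4 gives the monic gcd x + 4.

4 + x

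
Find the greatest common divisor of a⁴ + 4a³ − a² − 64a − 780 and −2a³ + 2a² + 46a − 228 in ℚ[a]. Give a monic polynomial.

a + 6

By polynomial division,
  a⁴ + 4a³ − a² − 64a − 780 = (−(1/2)a − 5/2)(−2a³ + 2a² + 46a − 228) + (27a² − 63a − 1350)
  −2a³ + 2a² + 46a − 228 = (−(2/27)a − 8/81)(27a² − 63a − 1350) + (−(542/9)a − 1084/3)
  27a² − 63a − 1350 = (−(243/542)a + 2025/542)(−(542/9)a − 1084/3) + (0)
Last nonzero remainder: −(542/9)a − 1084/3. Dividing through by −542/9 gives the monic gcd a + 6.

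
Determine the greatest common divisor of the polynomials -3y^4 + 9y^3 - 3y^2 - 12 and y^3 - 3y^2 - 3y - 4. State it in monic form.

y^2 + y + 1

Euclidean algorithm in ℚ[y]:
  -3y^4 + 9y^3 - 3y^2 - 12 = (-3y)(y^3 - 3y^2 - 3y - 4) + (-12y^2 - 12y - 12)
  y^3 - 3y^2 - 3y - 4 = (-(1/12)y + 1/3)(-12y^2 - 12y - 12) + (0)
Last nonzero remainder: -12y^2 - 12y - 12. Dividing through by -12 gives the monic gcd y^2 + y + 1.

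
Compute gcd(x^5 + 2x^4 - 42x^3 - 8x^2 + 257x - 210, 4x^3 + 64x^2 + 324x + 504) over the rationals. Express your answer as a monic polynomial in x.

Apply the Euclidean algorithm:
  x^5 + 2x^4 - 42x^3 - 8x^2 + 257x - 210 = ((1/4)x^2 - (7/2)x + 101/4)(4x^3 + 64x^2 + 324x + 504) + (-616x^2 - 6160x - 12936)
  4x^3 + 64x^2 + 324x + 504 = (-(1/154)x - 3/77)(-616x^2 - 6160x - 12936) + (0)
Last nonzero remainder: -616x^2 - 6160x - 12936. Dividing through by -616 gives the monic gcd x^2 + 10x + 21.

x^2 + 10x + 21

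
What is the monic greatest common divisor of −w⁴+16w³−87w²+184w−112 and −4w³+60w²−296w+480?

w−4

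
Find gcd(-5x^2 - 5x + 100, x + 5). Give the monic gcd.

x + 5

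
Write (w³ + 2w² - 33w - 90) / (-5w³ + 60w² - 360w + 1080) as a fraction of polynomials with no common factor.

Repeated division with remainder:
  w³ + 2w² - 33w - 90 = (-1/5)(-5w³ + 60w² - 360w + 1080) + (14w² - 105w + 126)
  -5w³ + 60w² - 360w + 1080 = (-(5/14)w + 45/28)(14w² - 105w + 126) + (-(585/4)w + 1755/2)
  14w² - 105w + 126 = (-(56/585)w + 28/195)(-(585/4)w + 1755/2) + (0)
Last nonzero remainder: -(585/4)w + 1755/2. Dividing through by -585/4 gives the monic gcd w - 6.
Cancel w - 6 from numerator and denominator to get the reduced form.

(-w² - 8w - 15)/(5w² - 30w + 180)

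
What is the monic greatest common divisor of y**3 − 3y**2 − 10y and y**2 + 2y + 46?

By polynomial division,
  y**3 − 3y**2 − 10y = (y − 5)(y**2 + 2y + 46) + (−46y + 230)
  y**2 + 2y + 46 = (−(1/46)y − 7/46)(−46y + 230) + (81)
  −46y + 230 = (−(46/81)y + 230/81)(81) + (0)
The last nonzero remainder is the constant 81, so the polynomials are coprime and gcd = 1.

1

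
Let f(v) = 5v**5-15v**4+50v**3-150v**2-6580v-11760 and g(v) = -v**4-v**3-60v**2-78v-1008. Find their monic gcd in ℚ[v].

v**2-2v+42

Euclidean algorithm in ℚ[v]:
  5v**5-15v**4+50v**3-150v**2-6580v-11760 = (-5v+20)(-v**4-v**3-60v**2-78v-1008) + (-230v**3+660v**2-10060v+8400)
  -v**4-v**3-60v**2-78v-1008 = ((1/230)v+89/5290)(-230v**3+660v**2-10060v+8400) + (-(14476/529)v**2+(28952/529)v-607992/529)
  -230v**3+660v**2-10060v+8400 = ((60835/7238)v-26450/3619)(-(14476/529)v**2+(28952/529)v-607992/529) + (0)
Last nonzero remainder: -(14476/529)v**2+(28952/529)v-607992/529. Dividing through by -14476/529 gives the monic gcd v**2-2v+42.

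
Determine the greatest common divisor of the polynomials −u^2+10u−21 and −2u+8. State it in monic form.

1

Repeated division with remainder:
  −u^2+10u−21 = ((1/2)u−3)(−2u+8) + (3)
  −2u+8 = (−(2/3)u+8/3)(3) + (0)
The last nonzero remainder is the constant 3, so the polynomials are coprime and gcd = 1.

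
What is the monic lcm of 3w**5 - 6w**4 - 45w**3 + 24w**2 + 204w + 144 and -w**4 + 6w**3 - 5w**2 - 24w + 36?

By polynomial division,
  3w**5 - 6w**4 - 45w**3 + 24w**2 + 204w + 144 = (-3w - 12)(-w**4 + 6w**3 - 5w**2 - 24w + 36) + (12w**3 - 108w**2 + 24w + 576)
  -w**4 + 6w**3 - 5w**2 - 24w + 36 = (-(1/12)w - 1/4)(12w**3 - 108w**2 + 24w + 576) + (-30w**2 + 30w + 180)
  12w**3 - 108w**2 + 24w + 576 = (-(2/5)w + 16/5)(-30w**2 + 30w + 180) + (0)
Last nonzero remainder: -30w**2 + 30w + 180. Dividing through by -30 gives the monic gcd w**2 - w - 6.
Then lcm(f, g) = f·g / gcd(f, g); expanding and making the result monic gives the answer.

w**7 - 7w**6 + w**5 + 71w**4 - 62w**3 - 244w**2 + 168w + 288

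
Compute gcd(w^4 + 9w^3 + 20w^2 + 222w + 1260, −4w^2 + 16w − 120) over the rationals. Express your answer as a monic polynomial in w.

w^2 − 4w + 30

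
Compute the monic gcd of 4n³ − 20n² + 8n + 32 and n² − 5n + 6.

n − 2

Repeated division with remainder:
  4n³ − 20n² + 8n + 32 = (4n)(n² − 5n + 6) + (−16n + 32)
  n² − 5n + 6 = (−(1/16)n + 3/16)(−16n + 32) + (0)
Last nonzero remainder: −16n + 32. Dividing through by −16 gives the monic gcd n − 2.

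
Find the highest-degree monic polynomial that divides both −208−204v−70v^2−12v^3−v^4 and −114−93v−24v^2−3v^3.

2+v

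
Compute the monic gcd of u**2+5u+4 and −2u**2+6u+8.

u+1

Euclidean algorithm in ℚ[u]:
  u**2+5u+4 = (−1/2)(−2u**2+6u+8) + (8u+8)
  −2u**2+6u+8 = (−(1/4)u+1)(8u+8) + (0)
Last nonzero remainder: 8u+8. Dividing through by 8 gives the monic gcd u+1.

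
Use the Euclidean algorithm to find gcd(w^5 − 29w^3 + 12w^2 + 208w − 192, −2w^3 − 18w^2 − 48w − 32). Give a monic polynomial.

w^2 + 8w + 16

Apply the Euclidean algorithm:
  w^5 − 29w^3 + 12w^2 + 208w − 192 = (−(1/2)w^2 + (9/2)w − 14)(−2w^3 − 18w^2 − 48w − 32) + (−40w^2 − 320w − 640)
  −2w^3 − 18w^2 − 48w − 32 = ((1/20)w + 1/20)(−40w^2 − 320w − 640) + (0)
Last nonzero remainder: −40w^2 − 320w − 640. Dividing through by −40 gives the monic gcd w^2 + 8w + 16.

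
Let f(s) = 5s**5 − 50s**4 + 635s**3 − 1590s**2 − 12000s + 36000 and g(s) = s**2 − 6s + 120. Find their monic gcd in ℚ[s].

By polynomial division,
  5s**5 − 50s**4 + 635s**3 − 1590s**2 − 12000s + 36000 = (5s**3 − 20s**2 − 85s + 300)(s**2 − 6s + 120) + (0)
The last nonzero remainder s**2 − 6s + 120 is already monic.

s**2 − 6s + 120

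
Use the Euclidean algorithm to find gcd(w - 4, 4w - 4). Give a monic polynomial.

Euclidean algorithm in ℚ[w]:
  w - 4 = (1/4)(4w - 4) + (-3)
  4w - 4 = (-(4/3)w + 4/3)(-3) + (0)
The last nonzero remainder is the constant -3, so the polynomials are coprime and gcd = 1.

1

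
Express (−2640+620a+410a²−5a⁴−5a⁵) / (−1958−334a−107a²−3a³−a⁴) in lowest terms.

(120−50a−15a²+5a³)/(89−a+a²)

Repeated division with remainder:
  −5a⁵−5a⁴+410a²+620a−2640 = (5a−10)(−a⁴−3a³−107a²−334a−1958) + (505a³+1010a²+7070a−22220)
  −a⁴−3a³−107a²−334a−1958 = (−(1/505)a−1/505)(505a³+1010a²+7070a−22220) + (−91a²−364a−2002)
  505a³+1010a²+7070a−22220 = (−(505/91)a+1010/91)(−91a²−364a−2002) + (0)
Last nonzero remainder: −91a²−364a−2002. Dividing through by −91 gives the monic gcd a²+4a+22.
Cancel a²+4a+22 from numerator and denominator to get the reduced form.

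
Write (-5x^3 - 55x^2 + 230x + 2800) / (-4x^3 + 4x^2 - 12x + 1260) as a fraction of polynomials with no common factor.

Apply the Euclidean algorithm:
  -5x^3 - 55x^2 + 230x + 2800 = (5/4)(-4x^3 + 4x^2 - 12x + 1260) + (-60x^2 + 245x + 1225)
  -4x^3 + 4x^2 - 12x + 1260 = ((1/15)x + 37/180)(-60x^2 + 245x + 1225) + (-(5185/36)x + 36295/36)
  -60x^2 + 245x + 1225 = ((432/1037)x + 1260/1037)(-(5185/36)x + 36295/36) + (0)
Last nonzero remainder: -(5185/36)x + 36295/36. Dividing through by -5185/36 gives the monic gcd x - 7.
Cancel x - 7 from numerator and denominator to get the reduced form.

(5x^2 + 90x + 400)/(4x^2 + 24x + 180)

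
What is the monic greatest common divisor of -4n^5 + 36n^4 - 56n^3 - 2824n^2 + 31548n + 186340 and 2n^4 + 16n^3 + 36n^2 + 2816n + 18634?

n^3 - 3n^2 + 51n + 847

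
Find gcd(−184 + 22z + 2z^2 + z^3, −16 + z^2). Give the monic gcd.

−4 + z

Euclidean algorithm in ℚ[z]:
  z^3 + 2z^2 + 22z − 184 = (z + 2)(z^2 − 16) + (38z − 152)
  z^2 − 16 = ((1/38)z + 2/19)(38z − 152) + (0)
Last nonzero remainder: 38z − 152. Dividing through by 38 gives the monic gcd z − 4.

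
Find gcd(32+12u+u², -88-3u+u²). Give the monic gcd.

8+u

Euclidean algorithm in ℚ[u]:
  u²+12u+32 = (u²-3u-88) + (15u+120)
  u²-3u-88 = ((1/15)u-11/15)(15u+120) + (0)
Last nonzero remainder: 15u+120. Dividing through by 15 gives the monic gcd u+8.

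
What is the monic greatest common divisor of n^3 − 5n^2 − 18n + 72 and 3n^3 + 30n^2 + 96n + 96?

Euclidean algorithm in ℚ[n]:
  n^3 − 5n^2 − 18n + 72 = (1/3)(3n^3 + 30n^2 + 96n + 96) + (−15n^2 − 50n + 40)
  3n^3 + 30n^2 + 96n + 96 = (−(1/5)n − 4/3)(−15n^2 − 50n + 40) + ((112/3)n + 448/3)
  −15n^2 − 50n + 40 = (−(45/112)n + 15/56)((112/3)n + 448/3) + (0)
Last nonzero remainder: (112/3)n + 448/3. Dividing through by 112/3 gives the monic gcd n + 4.

n + 4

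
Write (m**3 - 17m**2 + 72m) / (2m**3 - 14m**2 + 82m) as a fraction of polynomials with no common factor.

Repeated division with remainder:
  m**3 - 17m**2 + 72m = (1/2)(2m**3 - 14m**2 + 82m) + (-10m**2 + 31m)
  2m**3 - 14m**2 + 82m = (-(1/5)m + 39/50)(-10m**2 + 31m) + ((2891/50)m)
  -10m**2 + 31m = (-(500/2891)m + 1550/2891)((2891/50)m) + (0)
Last nonzero remainder: (2891/50)m. Dividing through by 2891/50 gives the monic gcd m.
Cancel m from numerator and denominator to get the reduced form.

(m**2 - 17m + 72)/(2m**2 - 14m + 82)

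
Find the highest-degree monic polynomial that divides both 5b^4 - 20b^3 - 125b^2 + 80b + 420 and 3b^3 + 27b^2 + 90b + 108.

Repeated division with remainder:
  5b^4 - 20b^3 - 125b^2 + 80b + 420 = ((5/3)b - 65/3)(3b^3 + 27b^2 + 90b + 108) + (310b^2 + 1850b + 2760)
  3b^3 + 27b^2 + 90b + 108 = ((3/310)b + 141/4805)(310b^2 + 1850b + 2760) + ((8652/961)b + 25956/961)
  310b^2 + 1850b + 2760 = ((148955/4326)b + 221030/2163)((8652/961)b + 25956/961) + (0)
Last nonzero remainder: (8652/961)b + 25956/961. Dividing through by 8652/961 gives the monic gcd b + 3.

b + 3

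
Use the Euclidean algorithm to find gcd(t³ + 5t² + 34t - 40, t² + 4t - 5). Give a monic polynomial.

t - 1

By polynomial division,
  t³ + 5t² + 34t - 40 = (t + 1)(t² + 4t - 5) + (35t - 35)
  t² + 4t - 5 = ((1/35)t + 1/7)(35t - 35) + (0)
Last nonzero remainder: 35t - 35. Dividing through by 35 gives the monic gcd t - 1.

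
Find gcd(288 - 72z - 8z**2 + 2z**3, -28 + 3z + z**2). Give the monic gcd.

Repeated division with remainder:
  2z**3 - 8z**2 - 72z + 288 = (2z - 14)(z**2 + 3z - 28) + (26z - 104)
  z**2 + 3z - 28 = ((1/26)z + 7/26)(26z - 104) + (0)
Last nonzero remainder: 26z - 104. Dividing through by 26 gives the monic gcd z - 4.

-4 + z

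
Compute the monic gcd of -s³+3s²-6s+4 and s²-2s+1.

Repeated division with remainder:
  -s³+3s²-6s+4 = (-s+1)(s²-2s+1) + (-3s+3)
  s²-2s+1 = (-(1/3)s+1/3)(-3s+3) + (0)
Last nonzero remainder: -3s+3. Dividing through by -3 gives the monic gcd s-1.

s-1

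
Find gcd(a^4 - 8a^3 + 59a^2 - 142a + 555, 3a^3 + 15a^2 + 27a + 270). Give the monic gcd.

Euclidean algorithm in ℚ[a]:
  a^4 - 8a^3 + 59a^2 - 142a + 555 = ((1/3)a - 13/3)(3a^3 + 15a^2 + 27a + 270) + (115a^2 - 115a + 1725)
  3a^3 + 15a^2 + 27a + 270 = ((3/115)a + 18/115)(115a^2 - 115a + 1725) + (0)
Last nonzero remainder: 115a^2 - 115a + 1725. Dividing through by 115 gives the monic gcd a^2 - a + 15.

a^2 - a + 15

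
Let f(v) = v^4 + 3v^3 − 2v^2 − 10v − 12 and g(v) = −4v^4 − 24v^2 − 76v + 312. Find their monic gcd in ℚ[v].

v^2 + v − 6

By polynomial division,
  v^4 + 3v^3 − 2v^2 − 10v − 12 = (−1/4)(−4v^4 − 24v^2 − 76v + 312) + (3v^3 − 8v^2 − 29v + 66)
  −4v^4 − 24v^2 − 76v + 312 = (−(4/3)v − 32/9)(3v^3 − 8v^2 − 29v + 66) + (−(820/9)v^2 − (820/9)v + 1640/3)
  3v^3 − 8v^2 − 29v + 66 = (−(27/820)v + 99/820)(−(820/9)v^2 − (820/9)v + 1640/3) + (0)
Last nonzero remainder: −(820/9)v^2 − (820/9)v + 1640/3. Dividing through by −820/9 gives the monic gcd v^2 + v − 6.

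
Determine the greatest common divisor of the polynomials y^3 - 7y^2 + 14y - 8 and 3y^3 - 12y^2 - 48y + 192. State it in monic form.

Repeated division with remainder:
  y^3 - 7y^2 + 14y - 8 = (1/3)(3y^3 - 12y^2 - 48y + 192) + (-3y^2 + 30y - 72)
  3y^3 - 12y^2 - 48y + 192 = (-y - 6)(-3y^2 + 30y - 72) + (60y - 240)
  -3y^2 + 30y - 72 = (-(1/20)y + 3/10)(60y - 240) + (0)
Last nonzero remainder: 60y - 240. Dividing through by 60 gives the monic gcd y - 4.

y - 4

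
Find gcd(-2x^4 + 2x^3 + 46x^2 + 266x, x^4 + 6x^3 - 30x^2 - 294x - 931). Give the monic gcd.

Euclidean algorithm in ℚ[x]:
  -2x^4 + 2x^3 + 46x^2 + 266x = (-2)(x^4 + 6x^3 - 30x^2 - 294x - 931) + (14x^3 - 14x^2 - 322x - 1862)
  x^4 + 6x^3 - 30x^2 - 294x - 931 = ((1/14)x + 1/2)(14x^3 - 14x^2 - 322x - 1862) + (0)
Last nonzero remainder: 14x^3 - 14x^2 - 322x - 1862. Dividing through by 14 gives the monic gcd x^3 - x^2 - 23x - 133.

x^3 - x^2 - 23x - 133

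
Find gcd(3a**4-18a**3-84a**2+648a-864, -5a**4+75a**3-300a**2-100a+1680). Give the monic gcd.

a**2-10a+24

Euclidean algorithm in ℚ[a]:
  3a**4-18a**3-84a**2+648a-864 = (-3/5)(-5a**4+75a**3-300a**2-100a+1680) + (27a**3-264a**2+588a+144)
  -5a**4+75a**3-300a**2-100a+1680 = (-(5/27)a+235/243)(27a**3-264a**2+588a+144) + ((5200/81)a**2-(52000/81)a+41600/27)
  27a**3-264a**2+588a+144 = ((2187/5200)a+243/2600)((5200/81)a**2-(52000/81)a+41600/27) + (0)
Last nonzero remainder: (5200/81)a**2-(52000/81)a+41600/27. Dividing through by 5200/81 gives the monic gcd a**2-10a+24.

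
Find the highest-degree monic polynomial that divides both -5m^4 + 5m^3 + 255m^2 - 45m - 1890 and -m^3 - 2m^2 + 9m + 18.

Repeated division with remainder:
  -5m^4 + 5m^3 + 255m^2 - 45m - 1890 = (5m - 15)(-m^3 - 2m^2 + 9m + 18) + (180m^2 - 1620)
  -m^3 - 2m^2 + 9m + 18 = (-(1/180)m - 1/90)(180m^2 - 1620) + (0)
Last nonzero remainder: 180m^2 - 1620. Dividing through by 180 gives the monic gcd m^2 - 9.

m^2 - 9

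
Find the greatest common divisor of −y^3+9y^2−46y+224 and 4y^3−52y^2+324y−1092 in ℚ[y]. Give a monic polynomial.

Apply the Euclidean algorithm:
  −y^3+9y^2−46y+224 = (−1/4)(4y^3−52y^2+324y−1092) + (−4y^2+35y−49)
  4y^3−52y^2+324y−1092 = (−y+17/4)(−4y^2+35y−49) + ((505/4)y−3535/4)
  −4y^2+35y−49 = (−(16/505)y+28/505)((505/4)y−3535/4) + (0)
Last nonzero remainder: (505/4)y−3535/4. Dividing through by 505/4 gives the monic gcd y−7.

y−7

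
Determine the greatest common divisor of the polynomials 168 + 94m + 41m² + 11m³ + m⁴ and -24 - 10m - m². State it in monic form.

By polynomial division,
  m⁴ + 11m³ + 41m² + 94m + 168 = (-m² - m - 7)(-m² - 10m - 24) + (0)
Last nonzero remainder: -m² - 10m - 24. Dividing through by -1 gives the monic gcd m² + 10m + 24.

24 + 10m + m²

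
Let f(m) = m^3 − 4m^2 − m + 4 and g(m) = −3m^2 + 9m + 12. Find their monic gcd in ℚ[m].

m^2 − 3m − 4

Apply the Euclidean algorithm:
  m^3 − 4m^2 − m + 4 = (−(1/3)m + 1/3)(−3m^2 + 9m + 12) + (0)
Last nonzero remainder: −3m^2 + 9m + 12. Dividing through by −3 gives the monic gcd m^2 − 3m − 4.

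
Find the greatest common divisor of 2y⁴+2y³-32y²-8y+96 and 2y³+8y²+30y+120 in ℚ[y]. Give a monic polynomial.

y+4

Repeated division with remainder:
  2y⁴+2y³-32y²-8y+96 = (y-3)(2y³+8y²+30y+120) + (-38y²-38y+456)
  2y³+8y²+30y+120 = (-(1/19)y-3/19)(-38y²-38y+456) + (48y+192)
  -38y²-38y+456 = (-(19/24)y+19/8)(48y+192) + (0)
Last nonzero remainder: 48y+192. Dividing through by 48 gives the monic gcd y+4.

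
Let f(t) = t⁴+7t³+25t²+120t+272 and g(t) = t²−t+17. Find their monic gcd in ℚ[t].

t²−t+17

Euclidean algorithm in ℚ[t]:
  t⁴+7t³+25t²+120t+272 = (t²+8t+16)(t²−t+17) + (0)
The last nonzero remainder t²−t+17 is already monic.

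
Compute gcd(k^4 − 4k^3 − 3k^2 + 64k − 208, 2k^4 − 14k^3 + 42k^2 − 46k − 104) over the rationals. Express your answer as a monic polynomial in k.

By polynomial division,
  k^4 − 4k^3 − 3k^2 + 64k − 208 = (1/2)(2k^4 − 14k^3 + 42k^2 − 46k − 104) + (3k^3 − 24k^2 + 87k − 156)
  2k^4 − 14k^3 + 42k^2 − 46k − 104 = ((2/3)k + 2/3)(3k^3 − 24k^2 + 87k − 156) + (0)
Last nonzero remainder: 3k^3 − 24k^2 + 87k − 156. Dividing through by 3 gives the monic gcd k^3 − 8k^2 + 29k − 52.

k^3 − 8k^2 + 29k − 52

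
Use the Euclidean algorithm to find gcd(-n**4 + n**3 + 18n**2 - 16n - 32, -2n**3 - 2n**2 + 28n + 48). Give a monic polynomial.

Repeated division with remainder:
  -n**4 + n**3 + 18n**2 - 16n - 32 = ((1/2)n - 1)(-2n**3 - 2n**2 + 28n + 48) + (2n**2 - 12n + 16)
  -2n**3 - 2n**2 + 28n + 48 = (-n - 7)(2n**2 - 12n + 16) + (-40n + 160)
  2n**2 - 12n + 16 = (-(1/20)n + 1/10)(-40n + 160) + (0)
Last nonzero remainder: -40n + 160. Dividing through by -40 gives the monic gcd n - 4.

n - 4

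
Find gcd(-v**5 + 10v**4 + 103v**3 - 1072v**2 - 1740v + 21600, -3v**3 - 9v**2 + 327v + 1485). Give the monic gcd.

Repeated division with remainder:
  -v**5 + 10v**4 + 103v**3 - 1072v**2 - 1740v + 21600 = ((1/3)v**2 - (13/3)v + 15)(-3v**3 - 9v**2 + 327v + 1485) + (-15v**2 - 210v - 675)
  -3v**3 - 9v**2 + 327v + 1485 = ((1/5)v - 11/5)(-15v**2 - 210v - 675) + (0)
Last nonzero remainder: -15v**2 - 210v - 675. Dividing through by -15 gives the monic gcd v**2 + 14v + 45.

v**2 + 14v + 45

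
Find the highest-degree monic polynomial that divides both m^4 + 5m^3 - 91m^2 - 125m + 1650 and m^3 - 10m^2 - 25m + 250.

m^2 - 25

Apply the Euclidean algorithm:
  m^4 + 5m^3 - 91m^2 - 125m + 1650 = (m + 15)(m^3 - 10m^2 - 25m + 250) + (84m^2 - 2100)
  m^3 - 10m^2 - 25m + 250 = ((1/84)m - 5/42)(84m^2 - 2100) + (0)
Last nonzero remainder: 84m^2 - 2100. Dividing through by 84 gives the monic gcd m^2 - 25.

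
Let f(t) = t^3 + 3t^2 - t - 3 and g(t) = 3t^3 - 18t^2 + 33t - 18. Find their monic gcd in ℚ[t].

By polynomial division,
  t^3 + 3t^2 - t - 3 = (1/3)(3t^3 - 18t^2 + 33t - 18) + (9t^2 - 12t + 3)
  3t^3 - 18t^2 + 33t - 18 = ((1/3)t - 14/9)(9t^2 - 12t + 3) + ((40/3)t - 40/3)
  9t^2 - 12t + 3 = ((27/40)t - 9/40)((40/3)t - 40/3) + (0)
Last nonzero remainder: (40/3)t - 40/3. Dividing through by 40/3 gives the monic gcd t - 1.

t - 1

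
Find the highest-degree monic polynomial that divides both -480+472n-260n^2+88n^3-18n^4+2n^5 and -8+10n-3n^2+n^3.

By polynomial division,
  2n^5-18n^4+88n^3-260n^2+472n-480 = (2n^2-12n+32)(n^3-3n^2+10n-8) + (-28n^2+56n-224)
  n^3-3n^2+10n-8 = (-(1/28)n+1/28)(-28n^2+56n-224) + (0)
Last nonzero remainder: -28n^2+56n-224. Dividing through by -28 gives the monic gcd n^2-2n+8.

8-2n+n^2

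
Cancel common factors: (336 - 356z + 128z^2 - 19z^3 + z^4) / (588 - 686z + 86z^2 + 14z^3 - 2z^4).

By polynomial division,
  z^4 - 19z^3 + 128z^2 - 356z + 336 = (-1/2)(-2z^4 + 14z^3 + 86z^2 - 686z + 588) + (-12z^3 + 171z^2 - 699z + 630)
  -2z^4 + 14z^3 + 86z^2 - 686z + 588 = ((1/6)z + 29/24)(-12z^3 + 171z^2 - 699z + 630) + (-(33/8)z^2 + (429/8)z - 693/4)
  -12z^3 + 171z^2 - 699z + 630 = ((32/11)z - 40/11)(-(33/8)z^2 + (429/8)z - 693/4) + (0)
Last nonzero remainder: -(33/8)z^2 + (429/8)z - 693/4. Dividing through by -33/8 gives the monic gcd z^2 - 13z + 42.
Cancel z^2 - 13z + 42 from numerator and denominator to get the reduced form.

(-8 + 6z - z^2)/(-14 + 12z + 2z^2)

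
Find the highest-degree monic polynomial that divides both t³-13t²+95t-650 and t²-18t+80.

t-10

Repeated division with remainder:
  t³-13t²+95t-650 = (t+5)(t²-18t+80) + (105t-1050)
  t²-18t+80 = ((1/105)t-8/105)(105t-1050) + (0)
Last nonzero remainder: 105t-1050. Dividing through by 105 gives the monic gcd t-10.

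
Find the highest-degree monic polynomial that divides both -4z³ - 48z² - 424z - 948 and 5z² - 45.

z + 3

Euclidean algorithm in ℚ[z]:
  -4z³ - 48z² - 424z - 948 = (-(4/5)z - 48/5)(5z² - 45) + (-460z - 1380)
  5z² - 45 = (-(1/92)z + 3/92)(-460z - 1380) + (0)
Last nonzero remainder: -460z - 1380. Dividing through by -460 gives the monic gcd z + 3.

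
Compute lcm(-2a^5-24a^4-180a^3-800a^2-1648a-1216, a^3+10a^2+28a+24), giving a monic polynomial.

By polynomial division,
  -2a^5-24a^4-180a^3-800a^2-1648a-1216 = (-2a^2-4a-84)(a^3+10a^2+28a+24) + (200a^2+800a+800)
  a^3+10a^2+28a+24 = ((1/200)a+3/100)(200a^2+800a+800) + (0)
Last nonzero remainder: 200a^2+800a+800. Dividing through by 200 gives the monic gcd a^2+4a+4.
Then lcm(f, g) = f·g / gcd(f, g); expanding and making the result monic gives the answer.

a^6+18a^5+162a^4+940a^3+3224a^2+5552a+3648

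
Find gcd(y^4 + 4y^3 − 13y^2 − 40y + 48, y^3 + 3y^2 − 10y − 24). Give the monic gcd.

Euclidean algorithm in ℚ[y]:
  y^4 + 4y^3 − 13y^2 − 40y + 48 = (y + 1)(y^3 + 3y^2 − 10y − 24) + (−6y^2 − 6y + 72)
  y^3 + 3y^2 − 10y − 24 = (−(1/6)y − 1/3)(−6y^2 − 6y + 72) + (0)
Last nonzero remainder: −6y^2 − 6y + 72. Dividing through by −6 gives the monic gcd y^2 + y − 12.

y^2 + y − 12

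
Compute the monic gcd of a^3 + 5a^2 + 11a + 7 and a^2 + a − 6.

1

Repeated division with remainder:
  a^3 + 5a^2 + 11a + 7 = (a + 4)(a^2 + a − 6) + (13a + 31)
  a^2 + a − 6 = ((1/13)a − 18/169)(13a + 31) + (−456/169)
  13a + 31 = (−(2197/456)a − 5239/456)(−456/169) + (0)
The last nonzero remainder is the constant −456/169, so the polynomials are coprime and gcd = 1.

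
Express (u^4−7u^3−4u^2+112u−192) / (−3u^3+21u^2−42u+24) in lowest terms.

Apply the Euclidean algorithm:
  u^4−7u^3−4u^2+112u−192 = (−(1/3)u)(−3u^3+21u^2−42u+24) + (−18u^2+120u−192)
  −3u^3+21u^2−42u+24 = ((1/6)u−1/18)(−18u^2+120u−192) + (−(10/3)u+40/3)
  −18u^2+120u−192 = ((27/5)u−72/5)(−(10/3)u+40/3) + (0)
Last nonzero remainder: −(10/3)u+40/3. Dividing through by −10/3 gives the monic gcd u−4.
Cancel u−4 from numerator and denominator to get the reduced form.

(−u^3+3u^2+16u−48)/(3u^2−9u+6)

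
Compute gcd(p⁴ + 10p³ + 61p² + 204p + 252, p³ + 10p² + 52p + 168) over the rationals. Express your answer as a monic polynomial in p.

p² + 4p + 28

Euclidean algorithm in ℚ[p]:
  p⁴ + 10p³ + 61p² + 204p + 252 = (p)(p³ + 10p² + 52p + 168) + (9p² + 36p + 252)
  p³ + 10p² + 52p + 168 = ((1/9)p + 2/3)(9p² + 36p + 252) + (0)
Last nonzero remainder: 9p² + 36p + 252. Dividing through by 9 gives the monic gcd p² + 4p + 28.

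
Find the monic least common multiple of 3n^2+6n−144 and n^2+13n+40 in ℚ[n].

n^3+7n^2−38n−240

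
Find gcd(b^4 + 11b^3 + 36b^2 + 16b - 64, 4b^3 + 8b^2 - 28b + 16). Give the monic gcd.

b^2 + 3b - 4

Apply the Euclidean algorithm:
  b^4 + 11b^3 + 36b^2 + 16b - 64 = ((1/4)b + 9/4)(4b^3 + 8b^2 - 28b + 16) + (25b^2 + 75b - 100)
  4b^3 + 8b^2 - 28b + 16 = ((4/25)b - 4/25)(25b^2 + 75b - 100) + (0)
Last nonzero remainder: 25b^2 + 75b - 100. Dividing through by 25 gives the monic gcd b^2 + 3b - 4.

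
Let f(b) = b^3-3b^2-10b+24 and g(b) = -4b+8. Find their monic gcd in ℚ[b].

Repeated division with remainder:
  b^3-3b^2-10b+24 = (-(1/4)b^2+(1/4)b+3)(-4b+8) + (0)
Last nonzero remainder: -4b+8. Dividing through by -4 gives the monic gcd b-2.

b-2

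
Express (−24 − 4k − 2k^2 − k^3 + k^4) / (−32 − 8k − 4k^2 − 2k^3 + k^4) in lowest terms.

Euclidean algorithm in ℚ[k]:
  k^4 − k^3 − 2k^2 − 4k − 24 = (k^4 − 2k^3 − 4k^2 − 8k − 32) + (k^3 + 2k^2 + 4k + 8)
  k^4 − 2k^3 − 4k^2 − 8k − 32 = (k − 4)(k^3 + 2k^2 + 4k + 8) + (0)
The last nonzero remainder k^3 + 2k^2 + 4k + 8 is already monic.
Cancel k^3 + 2k^2 + 4k + 8 from numerator and denominator to get the reduced form.

(−3 + k)/(−4 + k)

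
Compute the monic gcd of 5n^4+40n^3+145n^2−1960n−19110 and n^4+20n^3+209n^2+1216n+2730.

Repeated division with remainder:
  5n^4+40n^3+145n^2−1960n−19110 = (5)(n^4+20n^3+209n^2+1216n+2730) + (−60n^3−900n^2−8040n−32760)
  n^4+20n^3+209n^2+1216n+2730 = (−(1/60)n−1/12)(−60n^3−900n^2−8040n−32760) + (0)
Last nonzero remainder: −60n^3−900n^2−8040n−32760. Dividing through by −60 gives the monic gcd n^3+15n^2+134n+546.

n^3+15n^2+134n+546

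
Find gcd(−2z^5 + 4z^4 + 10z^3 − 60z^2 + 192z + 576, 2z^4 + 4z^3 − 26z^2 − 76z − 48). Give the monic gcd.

Euclidean algorithm in ℚ[z]:
  −2z^5 + 4z^4 + 10z^3 − 60z^2 + 192z + 576 = (−z + 4)(2z^4 + 4z^3 − 26z^2 − 76z − 48) + (−32z^3 − 32z^2 + 448z + 768)
  2z^4 + 4z^3 − 26z^2 − 76z − 48 = (−(1/16)z − 1/16)(−32z^3 − 32z^2 + 448z + 768) + (0)
Last nonzero remainder: −32z^3 − 32z^2 + 448z + 768. Dividing through by −32 gives the monic gcd z^3 + z^2 − 14z − 24.

z^3 + z^2 − 14z − 24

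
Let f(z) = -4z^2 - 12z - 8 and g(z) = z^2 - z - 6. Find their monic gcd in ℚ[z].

Repeated division with remainder:
  -4z^2 - 12z - 8 = (-4)(z^2 - z - 6) + (-16z - 32)
  z^2 - z - 6 = (-(1/16)z + 3/16)(-16z - 32) + (0)
Last nonzero remainder: -16z - 32. Dividing through by -16 gives the monic gcd z + 2.

z + 2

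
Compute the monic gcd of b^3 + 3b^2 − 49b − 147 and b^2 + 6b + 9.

b + 3

By polynomial division,
  b^3 + 3b^2 − 49b − 147 = (b − 3)(b^2 + 6b + 9) + (−40b − 120)
  b^2 + 6b + 9 = (−(1/40)b − 3/40)(−40b − 120) + (0)
Last nonzero remainder: −40b − 120. Dividing through by −40 gives the monic gcd b + 3.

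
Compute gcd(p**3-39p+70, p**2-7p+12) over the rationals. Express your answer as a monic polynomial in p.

1

By polynomial division,
  p**3-39p+70 = (p+7)(p**2-7p+12) + (-2p-14)
  p**2-7p+12 = (-(1/2)p+7)(-2p-14) + (110)
  -2p-14 = (-(1/55)p-7/55)(110) + (0)
The last nonzero remainder is the constant 110, so the polynomials are coprime and gcd = 1.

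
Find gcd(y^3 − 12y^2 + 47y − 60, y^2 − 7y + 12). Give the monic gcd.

By polynomial division,
  y^3 − 12y^2 + 47y − 60 = (y − 5)(y^2 − 7y + 12) + (0)
The last nonzero remainder y^2 − 7y + 12 is already monic.

y^2 − 7y + 12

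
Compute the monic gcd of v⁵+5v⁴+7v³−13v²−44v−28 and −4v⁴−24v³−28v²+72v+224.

v³+2v²−v−14

Repeated division with remainder:
  v⁵+5v⁴+7v³−13v²−44v−28 = (−(1/4)v+1/4)(−4v⁴−24v³−28v²+72v+224) + (6v³+12v²−6v−84)
  −4v⁴−24v³−28v²+72v+224 = (−(2/3)v−8/3)(6v³+12v²−6v−84) + (0)
Last nonzero remainder: 6v³+12v²−6v−84. Dividing through by 6 gives the monic gcd v³+2v²−v−14.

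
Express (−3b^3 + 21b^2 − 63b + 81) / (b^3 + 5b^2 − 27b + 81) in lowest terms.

(−3b + 9)/(b + 9)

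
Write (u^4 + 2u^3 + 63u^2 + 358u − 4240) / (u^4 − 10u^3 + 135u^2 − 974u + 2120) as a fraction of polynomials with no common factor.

Apply the Euclidean algorithm:
  u^4 + 2u^3 + 63u^2 + 358u − 4240 = (u^4 − 10u^3 + 135u^2 − 974u + 2120) + (12u^3 − 72u^2 + 1332u − 6360)
  u^4 − 10u^3 + 135u^2 − 974u + 2120 = ((1/12)u − 1/3)(12u^3 − 72u^2 + 1332u − 6360) + (0)
Last nonzero remainder: 12u^3 − 72u^2 + 1332u − 6360. Dividing through by 12 gives the monic gcd u^3 − 6u^2 + 111u − 530.
Cancel u^3 − 6u^2 + 111u − 530 from numerator and denominator to get the reduced form.

(u + 8)/(u − 4)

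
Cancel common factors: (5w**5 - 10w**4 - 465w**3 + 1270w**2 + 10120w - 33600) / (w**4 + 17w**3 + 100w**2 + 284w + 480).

(5w**3 - 80w**2 + 415w - 700)/(w**2 + 3w + 10)

Repeated division with remainder:
  5w**5 - 10w**4 - 465w**3 + 1270w**2 + 10120w - 33600 = (5w - 95)(w**4 + 17w**3 + 100w**2 + 284w + 480) + (650w**3 + 9350w**2 + 34700w + 12000)
  w**4 + 17w**3 + 100w**2 + 284w + 480 = ((1/650)w + 17/4225)(650w**3 + 9350w**2 + 34700w + 12000) + ((1520/169)w**2 + (21280/169)w + 72960/169)
  650w**3 + 9350w**2 + 34700w + 12000 = ((10985/152)w + 4225/152)((1520/169)w**2 + (21280/169)w + 72960/169) + (0)
Last nonzero remainder: (1520/169)w**2 + (21280/169)w + 72960/169. Dividing through by 1520/169 gives the monic gcd w**2 + 14w + 48.
Cancel w**2 + 14w + 48 from numerator and denominator to get the reduced form.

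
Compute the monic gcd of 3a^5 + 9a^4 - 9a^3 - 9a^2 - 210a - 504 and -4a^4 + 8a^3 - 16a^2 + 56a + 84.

a^3 - 3a^2 + 7a - 21

Repeated division with remainder:
  3a^5 + 9a^4 - 9a^3 - 9a^2 - 210a - 504 = (-(3/4)a - 15/4)(-4a^4 + 8a^3 - 16a^2 + 56a + 84) + (9a^3 - 27a^2 + 63a - 189)
  -4a^4 + 8a^3 - 16a^2 + 56a + 84 = (-(4/9)a - 4/9)(9a^3 - 27a^2 + 63a - 189) + (0)
Last nonzero remainder: 9a^3 - 27a^2 + 63a - 189. Dividing through by 9 gives the monic gcd a^3 - 3a^2 + 7a - 21.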